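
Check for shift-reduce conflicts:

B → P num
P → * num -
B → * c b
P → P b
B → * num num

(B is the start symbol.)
A shift-reduce conflict occurs when an LR(0) state has both:
  - a complete (reduce) item [A → α .] (dot at the end), and
  - a shift item [B → β . c γ] (dot before a terminal).

Augment with B' → B and build the canonical LR(0) collection (I0 = CLOSURE({[B' → . B]}), then GOTO on every symbol after a dot until no new states appear). It has 11 states:
  I0: { [B → . * c b], [B → . * num num], [B → . P num], [B' → . B], [P → . * num -], [P → . P b] }  — shift
  I1: { [B → * . c b], [B → * . num num], [P → * . num -] }  — shift
  I2: { [B' → B .] }  — accept
  I3: { [B → P . num], [P → P . b] }  — shift
  I4: { [P → P b .] }  — reduce
  I5: { [B → P num .] }  — reduce
  I6: { [B → * c . b] }  — shift
  I7: { [B → * num . num], [P → * num . -] }  — shift
  I8: { [P → * num - .] }  — reduce
  I9: { [B → * num num .] }  — reduce
  I10: { [B → * c b .] }  — reduce

No state contains both a complete item and a shift item.

Answer: No shift-reduce conflicts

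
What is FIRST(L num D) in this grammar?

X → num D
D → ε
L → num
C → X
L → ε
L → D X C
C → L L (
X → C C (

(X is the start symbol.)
FIRST sets of the non-terminals involved (from the grammar, by fixed-point iteration):
  FIRST(L) = { '(', 'num', ε }

To compute FIRST(L num D), process the symbols left to right:
Symbol L is a non-terminal. Add FIRST(L) \ {ε} = { '(', 'num' }
L is nullable (ε ∈ FIRST(L)), continue to the next symbol.
Symbol num is a terminal. Add 'num' and stop.
FIRST(L num D) = { '(', 'num' }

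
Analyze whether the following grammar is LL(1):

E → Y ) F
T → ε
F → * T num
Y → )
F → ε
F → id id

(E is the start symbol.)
Yes, the grammar is LL(1).

Relevant sets:
  FOLLOW(F) = { $ }

For F:
  PREDICT(F → '*' T num) = { '*' }
  PREDICT(F → ε) = { $ }
  PREDICT(F → id id) = { 'id' }
E, T, Y have a single production, so nothing to check there.

All predict sets are disjoint. The grammar IS LL(1).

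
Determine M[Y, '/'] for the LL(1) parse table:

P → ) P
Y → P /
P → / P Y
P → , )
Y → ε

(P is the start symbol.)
Y → P /, Y → ε

To find M[Y, '/'], we find productions for Y where '/' is in the predict set (PREDICT(N → α) = (FIRST(α) \ {ε}) ∪ (FOLLOW(N) if α ⇒* ε)).

Relevant sets:
  FIRST(P) = { ')', ',', '/' }
  FOLLOW(Y) = { $, ')', ',', '/' }

Y → P /: PREDICT = { ')', ',', '/' }
  '/' is in predict set, so this production goes in M[Y, '/']
Y → ε: PREDICT = { $, ')', ',', '/' }
  '/' is in predict set, so this production goes in M[Y, '/']

M[Y, '/'] = Y → P /, Y → ε  (a multiply-defined cell — the grammar is not LL(1))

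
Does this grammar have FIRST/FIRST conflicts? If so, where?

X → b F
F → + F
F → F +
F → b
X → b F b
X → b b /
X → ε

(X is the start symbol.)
A FIRST/FIRST conflict occurs when two productions N → α and N → β for the same non-terminal have FIRST(α) ∩ FIRST(β) ≠ ∅ (with ε ∈ FIRST of a nullable right-hand side, so two nullable alternatives also conflict).

FIRST sets of the non-terminals at (or reachable through a nullable prefix from) the front of some alternative:
  FIRST(F) = { '+', 'b' }

Productions for X:
  X → b F: FIRST = { 'b' }
  X → b F b: FIRST = { 'b' }
  X → b b /: FIRST = { 'b' }
  X → ε: FIRST = { ε }
Productions for F:
  F → + F: FIRST = { '+' }
  F → F +: FIRST = { '+', 'b' }
  F → b: FIRST = { 'b' }

Conflict for X: X → b F and X → b F b
  Overlap: { 'b' }
Conflict for X: X → b F and X → b b /
  Overlap: { 'b' }
Conflict for X: X → b F b and X → b b /
  Overlap: { 'b' }
Conflict for F: F → + F and F → F +
  Overlap: { '+' }
Conflict for F: F → F + and F → b
  Overlap: { 'b' }

Answer: Yes. X → b F / X → b F b on { 'b' }; X → b F / X → b b '/' on { 'b' }; X → b F b / X → b b '/' on { 'b' }; F → '+' F / F → F '+' on { '+' }; F → F '+' / F → b on { 'b' }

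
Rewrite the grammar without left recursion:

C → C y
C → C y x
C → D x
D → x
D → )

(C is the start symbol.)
C is directly left-recursive. The standard transformation for
  A → A α₁ | ... | A α_m | β₁ | ... | β_n
is
  A  → β₁ A' | ... | β_n A'
  A' → α₁ A' | ... | α_m A' | ε

C → D x becomes C → D x C'
C → C y becomes C' → y C'
C → C y x becomes C' → y x C'
Add C' → ε

Productions for other non-terminals are unchanged:
  D → x
  D → )

Resulting grammar:
C → D x C'
C' → y C'
C' → y x C'
C' → ε
D → x
D → )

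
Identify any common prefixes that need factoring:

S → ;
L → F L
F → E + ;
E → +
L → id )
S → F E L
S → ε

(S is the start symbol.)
Left-factoring is needed when two productions for the same non-terminal
share a common prefix on the right-hand side.

Productions for S:
  S → ;
  S → F E L
  S → ε
Productions for L:
  L → F L
  L → id )

No common prefixes found.

Answer: No, left-factoring is not needed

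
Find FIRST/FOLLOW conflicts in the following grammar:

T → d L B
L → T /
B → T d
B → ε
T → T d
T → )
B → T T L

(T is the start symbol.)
Yes. B → T d with FOLLOW(B) on { ')', 'd' }; B → T T L with FOLLOW(B) on { ')', 'd' }

A FIRST/FOLLOW conflict occurs when a non-terminal N has a nullable alternative N → β (β ⇒* ε) and another alternative N → α with FIRST(α) ∩ FOLLOW(N) ≠ ∅: on such a lookahead the parser cannot decide between expanding α and letting N vanish via β.

Nullable non-terminals: B.
FIRST sets used below: FIRST(T) = { ')', 'd' }

B: nullable alternative(s) B → ε; FOLLOW(B) = { $, ')', '/', 'd' }
  B → T d: FIRST \ {ε} = { ')', 'd' } — overlaps FOLLOW(B) on { ')', 'd' }: CONFLICT
  B → ε: FIRST \ {ε} = { } — this is the only nullable alternative, skip
  B → T T L: FIRST \ {ε} = { ')', 'd' } — overlaps FOLLOW(B) on { ')', 'd' }: CONFLICT

L, T have no nullable alternative, so no FIRST/FOLLOW check is needed there.

So the grammar has 2 FIRST/FOLLOW conflicts (marked CONFLICT above).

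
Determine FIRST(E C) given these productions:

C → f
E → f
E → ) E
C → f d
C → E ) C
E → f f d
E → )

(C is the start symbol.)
FIRST sets of the non-terminals involved (from the grammar, by fixed-point iteration):
  FIRST(E) = { ')', 'f' }

To compute FIRST(E C), process the symbols left to right:
Symbol E is a non-terminal. Add FIRST(E) \ {ε} = { ')', 'f' }
E is not nullable (ε ∉ FIRST(E)), so stop here.
FIRST(E C) = { ')', 'f' }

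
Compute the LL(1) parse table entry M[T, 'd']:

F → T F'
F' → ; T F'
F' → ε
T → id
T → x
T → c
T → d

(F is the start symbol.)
T → d

To find M[T, 'd'], we find productions for T where 'd' is in the predict set (PREDICT(N → α) = (FIRST(α) \ {ε}) ∪ (FOLLOW(N) if α ⇒* ε)).

T → id: PREDICT = { 'id' }
T → x: PREDICT = { 'x' }
T → c: PREDICT = { 'c' }
T → d: PREDICT = { 'd' }
  'd' is in predict set, so this production goes in M[T, 'd']

M[T, 'd'] = T → d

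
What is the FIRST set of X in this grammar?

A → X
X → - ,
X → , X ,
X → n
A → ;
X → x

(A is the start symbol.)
{ ',', '-', 'n', 'x' }

To compute FIRST(X), examine every production with X on the left-hand side, reading each right-hand side left to right until a non-nullable symbol is reached.

From X → - ,:
  - '-' is a terminal: add '-' and stop
From X → , X ,:
  - ',' is a terminal: add ',' and stop
From X → n:
  - n is a terminal: add 'n' and stop
From X → x:
  - x is a terminal: add 'x' and stop

Collecting: FIRST(X) = { ',', '-', 'n', 'x' }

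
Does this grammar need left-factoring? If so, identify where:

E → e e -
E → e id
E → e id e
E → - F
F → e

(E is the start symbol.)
Yes, E has productions with common prefix 'e'

Left-factoring is needed when two productions for the same non-terminal
share a common prefix on the right-hand side.

Productions for E:
  E → e e -
  E → e id
  E → e id e
  E → - F

Found common prefix 'e' in productions for E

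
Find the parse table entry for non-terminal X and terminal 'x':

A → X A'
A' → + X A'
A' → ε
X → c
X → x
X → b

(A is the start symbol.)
To find M[X, 'x'], we find productions for X where 'x' is in the predict set (PREDICT(N → α) = (FIRST(α) \ {ε}) ∪ (FOLLOW(N) if α ⇒* ε)).

X → c: PREDICT = { 'c' }
X → x: PREDICT = { 'x' }
  'x' is in predict set, so this production goes in M[X, 'x']
X → b: PREDICT = { 'b' }

M[X, 'x'] = X → x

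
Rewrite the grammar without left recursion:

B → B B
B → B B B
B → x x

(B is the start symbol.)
B → x x B'
B' → B B'
B' → B B B'
B' → ε

B is directly left-recursive. The standard transformation for
  A → A α₁ | ... | A α_m | β₁ | ... | β_n
is
  A  → β₁ A' | ... | β_n A'
  A' → α₁ A' | ... | α_m A' | ε

B → x x becomes B → x x B'
B → B B becomes B' → B B'
B → B B B becomes B' → B B B'
Add B' → ε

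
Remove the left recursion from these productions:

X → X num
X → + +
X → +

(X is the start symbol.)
X → + + X'
X → + X'
X' → num X'
X' → ε

X is directly left-recursive. The standard transformation for
  A → A α₁ | ... | A α_m | β₁ | ... | β_n
is
  A  → β₁ A' | ... | β_n A'
  A' → α₁ A' | ... | α_m A' | ε

X → + + becomes X → + + X'
X → + becomes X → + X'
X → X num becomes X' → num X'
Add X' → ε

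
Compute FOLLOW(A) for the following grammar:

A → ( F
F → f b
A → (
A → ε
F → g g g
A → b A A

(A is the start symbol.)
{ $, '(', 'b' }

To compute FOLLOW(A), find every occurrence of A on a right-hand side N → α A β: add FIRST(β) \ {ε}, and if β is empty or nullable also add FOLLOW(N). Iterate to a fixed point.

A is the start symbol, so $ ∈ FOLLOW(A).
In A → b A A: A is followed by A, add FIRST(A) \ {ε} = { '(', 'b' }
  A is nullable, so FOLLOW(A) is also included — that is the set being defined, nothing new
In A → b A A: A is at the end; this adds FOLLOW(A) to itself — nothing new

Taking the union: FOLLOW(A) = { $, '(', 'b' }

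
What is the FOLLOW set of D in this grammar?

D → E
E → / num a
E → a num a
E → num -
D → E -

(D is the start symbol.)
{ $ }

To compute FOLLOW(D), find every occurrence of D on a right-hand side N → α D β: add FIRST(β) \ {ε}, and if β is empty or nullable also add FOLLOW(N). Iterate to a fixed point.

D is the start symbol, so $ ∈ FOLLOW(D).
D does not occur on any right-hand side.

Taking the union: FOLLOW(D) = { $ }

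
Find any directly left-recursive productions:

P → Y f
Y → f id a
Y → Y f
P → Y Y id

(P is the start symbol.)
Yes, Y is left-recursive

P → Y f: starts with Y
Y → f id a: starts with f
Y → Y f: LEFT RECURSIVE (starts with Y)
P → Y Y id: starts with Y

The grammar has direct left recursion on: Y.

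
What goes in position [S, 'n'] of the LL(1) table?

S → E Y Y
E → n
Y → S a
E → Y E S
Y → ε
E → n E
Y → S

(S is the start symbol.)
S → E Y Y

To find M[S, 'n'], we find productions for S where 'n' is in the predict set (PREDICT(N → α) = (FIRST(α) \ {ε}) ∪ (FOLLOW(N) if α ⇒* ε)).

Relevant sets:
  FIRST(E) = { 'n' }

S → E Y Y: PREDICT = { 'n' }
  'n' is in predict set, so this production goes in M[S, 'n']

M[S, 'n'] = S → E Y Y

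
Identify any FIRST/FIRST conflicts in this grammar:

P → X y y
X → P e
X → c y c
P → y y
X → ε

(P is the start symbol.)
Yes. P → X y y / P → y y on { 'y' }; X → P e / X → c y c on { 'c' }

FIRST sets of the non-terminals at (or reachable through a nullable prefix from) the front of some alternative:
  FIRST(X) = { 'c', 'y', ε }
  FIRST(P) = { 'c', 'y' }

Productions for P:
  P → X y y: FIRST = { 'c', 'y' }
  P → y y: FIRST = { 'y' }
Productions for X:
  X → P e: FIRST = { 'c', 'y' }
  X → c y c: FIRST = { 'c' }
  X → ε: FIRST = { ε }

Conflict for P: P → X y y and P → y y
  Overlap: { 'y' }
Conflict for X: X → P e and X → c y c
  Overlap: { 'c' }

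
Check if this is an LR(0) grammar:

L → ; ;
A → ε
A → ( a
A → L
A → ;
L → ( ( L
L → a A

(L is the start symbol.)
No. Shift-reduce conflict between [A → .] and [A → . ( a]

A grammar is LR(0) if no state in the canonical LR(0) collection has:
  - both a shift item (dot before a terminal) and a complete item (shift-reduce conflict), or
  - two or more complete items (reduce-reduce conflict; the accept item [L' → L .] counts as a complete item here).

Augment with L' → L and build the canonical LR(0) collection (I0 = CLOSURE({[L' → . L]}), then GOTO on every symbol after a dot until no new states appear). It has 13 states:
  I0: { [L → . ( ( L], [L → . ; ;], [L → . a A], [L' → . L] }  — shift
  I1: { [L → ( . ( L] }  — shift
  I2: { [L → ; . ;] }  — shift
  I3: { [L' → L .] }  — accept
  I4: { [A → . ( a], [A → . ;], [A → . L], [A → .], [L → . ( ( L], [L → . ; ;], [L → . a A], [L → a . A] }  — shift, reduce
  I5: { [A → ( . a], [L → ( . ( L] }  — shift
  I6: { [A → ; .], [L → ; . ;] }  — shift, reduce
  I7: { [L → a A .] }  — reduce
  I8: { [A → L .] }  — reduce
  I9: { [L → ; ; .] }  — reduce
  I10: { [L → ( ( . L], [L → . ( ( L], [L → . ; ;], [L → . a A] }  — shift
  I11: { [A → ( a .] }  — reduce
  I12: { [L → ( ( L .] }  — reduce

Conflict in state I4:
  Shift-reduce conflict between [A → .] and [A → . ( a]
So the grammar is NOT LR(0).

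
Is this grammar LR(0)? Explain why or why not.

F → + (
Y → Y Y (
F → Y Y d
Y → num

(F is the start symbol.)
A grammar is LR(0) if no state in the canonical LR(0) collection has:
  - both a shift item (dot before a terminal) and a complete item (shift-reduce conflict), or
  - two or more complete items (reduce-reduce conflict; the accept item [F' → F .] counts as a complete item here).

Augment with F' → F and build the canonical LR(0) collection (I0 = CLOSURE({[F' → . F]}), then GOTO on every symbol after a dot until no new states appear). It has 10 states:
  I0: { [F → . + (], [F → . Y Y d], [F' → . F], [Y → . Y Y (], [Y → . num] }  — shift
  I1: { [F → + . (] }  — shift
  I2: { [F' → F .] }  — accept
  I3: { [F → Y . Y d], [Y → . Y Y (], [Y → . num], [Y → Y . Y (] }  — shift
  I4: { [Y → num .] }  — reduce
  I5: { [F → Y Y . d], [Y → . Y Y (], [Y → . num], [Y → Y . Y (], [Y → Y Y . (] }  — shift
  I6: { [Y → Y Y ( .] }  — reduce
  I7: { [Y → . Y Y (], [Y → . num], [Y → Y . Y (], [Y → Y Y . (] }  — shift
  I8: { [F → Y Y d .] }  — reduce
  I9: { [F → + ( .] }  — reduce

Every state is either a pure shift/goto state or contains exactly one complete item and nothing to shift — no conflicts. The grammar is LR(0).

Answer: Yes, the grammar is LR(0)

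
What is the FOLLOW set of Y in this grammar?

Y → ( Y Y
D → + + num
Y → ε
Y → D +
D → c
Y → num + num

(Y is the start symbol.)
To compute FOLLOW(Y), find every occurrence of Y on a right-hand side N → α Y β: add FIRST(β) \ {ε}, and if β is empty or nullable also add FOLLOW(N). Iterate to a fixed point.

Y is the start symbol, so $ ∈ FOLLOW(Y).
In Y → ( Y Y: Y is followed by Y, add FIRST(Y) \ {ε} = { '(', '+', 'c', 'num' }
  Y is nullable, so FOLLOW(Y) is also included — that is the set being defined, nothing new
In Y → ( Y Y: Y is at the end; this adds FOLLOW(Y) to itself — nothing new

Taking the union: FOLLOW(Y) = { $, '(', '+', 'c', 'num' }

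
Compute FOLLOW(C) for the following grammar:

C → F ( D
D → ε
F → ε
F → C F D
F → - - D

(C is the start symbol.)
{ $, '(', '-' }

C is the start symbol, so $ ∈ FOLLOW(C).
In F → C F D: C is followed by F D, add FIRST(F D) \ {ε} = { '(', '-' }
  F D is nullable, so also add FOLLOW(F)

The FOLLOW sets referred to above (computed the same way, to a fixed point):
  FOLLOW(F) = { '(' }

Taking the union: FOLLOW(C) = { $, '(', '-' }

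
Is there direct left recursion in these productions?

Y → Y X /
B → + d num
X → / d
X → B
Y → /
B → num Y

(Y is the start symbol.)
Direct left recursion occurs when N → N α for some non-terminal N (the right-hand side begins with the left-hand side itself).

Y → Y X /: LEFT RECURSIVE (starts with Y)
B → + d num: starts with '+'
X → / d: starts with '/'
X → B: starts with B
Y → /: starts with '/'
B → num Y: starts with num

The grammar has direct left recursion on: Y.

Answer: Yes, Y is left-recursive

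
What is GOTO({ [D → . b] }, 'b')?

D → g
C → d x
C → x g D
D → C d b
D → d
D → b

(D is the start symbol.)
{ [D → b .] }

GOTO(I, 'b') = CLOSURE({ [A → αX.β] : [A → α.Xβ] ∈ I, X = 'b' })

Items with dot before 'b', with the dot advanced:
  [D → . b] → [D → b .]
Closure adds nothing (no advanced item has the dot before a non-terminal).

GOTO = { [D → b .] }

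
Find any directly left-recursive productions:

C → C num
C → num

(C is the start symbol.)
Yes, C is left-recursive

Direct left recursion occurs when N → N α for some non-terminal N (the right-hand side begins with the left-hand side itself).

C → C num: LEFT RECURSIVE (starts with C)
C → num: starts with num

The grammar has direct left recursion on: C.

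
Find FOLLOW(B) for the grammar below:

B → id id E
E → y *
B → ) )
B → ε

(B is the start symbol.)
{ $ }

To compute FOLLOW(B), find every occurrence of B on a right-hand side N → α B β: add FIRST(β) \ {ε}, and if β is empty or nullable also add FOLLOW(N). Iterate to a fixed point.

B is the start symbol, so $ ∈ FOLLOW(B).
B does not occur on any right-hand side.

Taking the union: FOLLOW(B) = { $ }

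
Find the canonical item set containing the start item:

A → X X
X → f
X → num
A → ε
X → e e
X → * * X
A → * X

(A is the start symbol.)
{ [A → . * X], [A → . X X], [A → .], [A' → . A], [X → . * * X], [X → . e e], [X → . f], [X → . num] }

First, augment the grammar with A' → A
I₀ = CLOSURE({ [A' → . A] }):
  [A' → . A] has the dot before A: add [A → . X X], [A → .], [A → . * X]
  [A → . X X] has the dot before X: add [X → . f], [X → . num], [X → . e e], [X → . * * X]
No further items can be added.

I₀ = { [A → . * X], [A → . X X], [A → .], [A' → . A], [X → . * * X], [X → . e e], [X → . f], [X → . num] }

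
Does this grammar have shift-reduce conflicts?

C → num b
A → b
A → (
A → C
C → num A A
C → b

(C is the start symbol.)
A shift-reduce conflict occurs when an LR(0) state has both:
  - a complete (reduce) item [A → α .] (dot at the end), and
  - a shift item [B → β . c γ] (dot before a terminal).

Augment with C' → C and build the canonical LR(0) collection (I0 = CLOSURE({[C' → . C]}), then GOTO on every symbol after a dot until no new states appear). It has 10 states:
  I0: { [C → . b], [C → . num A A], [C → . num b], [C' → . C] }  — shift
  I1: { [C' → C .] }  — accept
  I2: { [C → b .] }  — reduce
  I3: { [A → . (], [A → . C], [A → . b], [C → . b], [C → . num A A], [C → . num b], [C → num . A A], [C → num . b] }  — shift
  I4: { [A → ( .] }  — reduce
  I5: { [A → . (], [A → . C], [A → . b], [C → . b], [C → . num A A], [C → . num b], [C → num A . A] }  — shift
  I6: { [A → C .] }  — reduce
  I7: { [A → b .], [C → b .], [C → num b .] }  — 3 reduces
  I8: { [C → num A A .] }  — reduce
  I9: { [A → b .], [C → b .] }  — 2 reduces

No state contains both a complete item and a shift item.

Answer: No shift-reduce conflicts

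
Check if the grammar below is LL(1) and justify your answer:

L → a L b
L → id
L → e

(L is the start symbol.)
Yes, the grammar is LL(1).

A grammar is LL(1) if for each non-terminal N with multiple productions, the predict sets of those productions are pairwise disjoint, where PREDICT(N → α) = (FIRST(α) \ {ε}) ∪ (FOLLOW(N) if α ⇒* ε).

For L:
  PREDICT(L → a L b) = { 'a' }
  PREDICT(L → id) = { 'id' }
  PREDICT(L → e) = { 'e' }

All predict sets are disjoint. The grammar IS LL(1).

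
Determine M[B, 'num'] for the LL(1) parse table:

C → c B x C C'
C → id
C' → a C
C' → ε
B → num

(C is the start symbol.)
B → num

To find M[B, 'num'], we find productions for B where 'num' is in the predict set (PREDICT(N → α) = (FIRST(α) \ {ε}) ∪ (FOLLOW(N) if α ⇒* ε)).

B → num: PREDICT = { 'num' }
  'num' is in predict set, so this production goes in M[B, 'num']

M[B, 'num'] = B → num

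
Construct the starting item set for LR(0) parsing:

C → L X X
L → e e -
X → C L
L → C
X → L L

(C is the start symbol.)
{ [C → . L X X], [C' → . C], [L → . C], [L → . e e -] }

First, augment the grammar with C' → C
I₀ = CLOSURE({ [C' → . C] }):
  [C' → . C] has the dot before C: add [C → . L X X]
  [C → . L X X] has the dot before L: add [L → . e e -], [L → . C]
No further items can be added.

I₀ = { [C → . L X X], [C' → . C], [L → . C], [L → . e e -] }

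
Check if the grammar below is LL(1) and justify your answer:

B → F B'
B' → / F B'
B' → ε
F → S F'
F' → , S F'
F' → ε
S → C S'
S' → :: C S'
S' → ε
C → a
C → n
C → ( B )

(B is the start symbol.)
A grammar is LL(1) if for each non-terminal N with multiple productions, the predict sets of those productions are pairwise disjoint, where PREDICT(N → α) = (FIRST(α) \ {ε}) ∪ (FOLLOW(N) if α ⇒* ε).

Relevant sets:
  FOLLOW(B') = { $, ')' }
  FOLLOW(F') = { $, ')', '/' }
  FOLLOW(S') = { $, ')', ',', '/' }

For B':
  PREDICT(B' → '/' F B') = { '/' }
  PREDICT(B' → ε) = { $, ')' }
For F':
  PREDICT(F' → ',' S F') = { ',' }
  PREDICT(F' → ε) = { $, ')', '/' }
For S':
  PREDICT(S' → :: C S') = { '::' }
  PREDICT(S' → ε) = { $, ')', ',', '/' }
For C:
  PREDICT(C → a) = { 'a' }
  PREDICT(C → n) = { 'n' }
  PREDICT(C → '(' B ')') = { '(' }
B, F, S have a single production, so nothing to check there.

All predict sets are disjoint. The grammar IS LL(1).

Answer: Yes, the grammar is LL(1).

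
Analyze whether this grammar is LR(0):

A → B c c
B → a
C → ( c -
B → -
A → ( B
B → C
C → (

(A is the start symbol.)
No. Shift-reduce conflict between [C → ( .] and [B → . -]

Augment with A' → A and build the canonical LR(0) collection (I0 = CLOSURE({[A' → . A]}), then GOTO on every symbol after a dot until no new states appear). It has 13 states:
  I0: { [A → . ( B], [A → . B c c], [A' → . A], [B → . -], [B → . C], [B → . a], [C → . ( c -], [C → . (] }  — shift
  I1: { [A → ( . B], [B → . -], [B → . C], [B → . a], [C → ( . c -], [C → ( .], [C → . ( c -], [C → . (] }  — shift, reduce
  I2: { [B → - .] }  — reduce
  I3: { [A' → A .] }  — accept
  I4: { [A → B . c c] }  — shift
  I5: { [B → C .] }  — reduce
  I6: { [B → a .] }  — reduce
  I7: { [A → B c . c] }  — shift
  I8: { [A → B c c .] }  — reduce
  I9: { [C → ( . c -], [C → ( .] }  — shift, reduce
  I10: { [A → ( B .] }  — reduce
  I11: { [C → ( c . -] }  — shift
  I12: { [C → ( c - .] }  — reduce

Conflict in state I1:
  Shift-reduce conflict between [C → ( .] and [B → . -]
So the grammar is NOT LR(0).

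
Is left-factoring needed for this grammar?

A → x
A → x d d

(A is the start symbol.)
Yes, A has productions with common prefix 'x'

Left-factoring is needed when two productions for the same non-terminal
share a common prefix on the right-hand side.

Productions for A:
  A → x
  A → x d d

Found common prefix 'x' in productions for A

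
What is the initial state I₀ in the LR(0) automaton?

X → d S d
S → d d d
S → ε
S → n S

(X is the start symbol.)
First, augment the grammar with X' → X
I₀ = CLOSURE({ [X' → . X] }):
  [X' → . X] has the dot before X: add [X → . d S d]
No further items can be added.

I₀ = { [X → . d S d], [X' → . X] }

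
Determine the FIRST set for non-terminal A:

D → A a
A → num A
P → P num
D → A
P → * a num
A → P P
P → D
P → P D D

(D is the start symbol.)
{ '*', 'num' }

To compute FIRST(A), examine every production with A on the left-hand side, reading each right-hand side left to right until a non-nullable symbol is reached.

FIRST sets of the other non-terminals involved (by the same procedure, iterated to a fixed point):
  FIRST(P) = { '*', 'num' }

From A → num A:
  - num is a terminal: add 'num' and stop
From A → P P:
  - P is a non-terminal: add FIRST(P) \ {ε} = { '*', 'num' }
    P is not nullable, so stop

Collecting: FIRST(A) = { '*', 'num' }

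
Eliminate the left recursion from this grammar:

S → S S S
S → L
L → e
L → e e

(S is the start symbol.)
S is directly left-recursive. The standard transformation for
  A → A α₁ | ... | A α_m | β₁ | ... | β_n
is
  A  → β₁ A' | ... | β_n A'
  A' → α₁ A' | ... | α_m A' | ε

S → L becomes S → L S'
S → S S S becomes S' → S S S'
Add S' → ε

Productions for other non-terminals are unchanged:
  L → e
  L → e e

Resulting grammar:
S → L S'
S' → S S S'
S' → ε
L → e
L → e e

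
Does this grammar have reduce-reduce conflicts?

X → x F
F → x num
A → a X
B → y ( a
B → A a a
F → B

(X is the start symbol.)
No reduce-reduce conflicts

A reduce-reduce conflict occurs when an LR(0) state has two complete items [A → α .] and [B → β .] — both call for a reduction, and with no lookahead the parser cannot choose between them.

Augment with X' → X and build the canonical LR(0) collection (I0 = CLOSURE({[X' → . X]}), then GOTO on every symbol after a dot until no new states appear). It has 15 states:
  I0: { [X → . x F], [X' → . X] }  — shift
  I1: { [X' → X .] }  — accept
  I2: { [A → . a X], [B → . A a a], [B → . y ( a], [F → . B], [F → . x num], [X → x . F] }  — shift
  I3: { [B → A . a a] }  — shift
  I4: { [F → B .] }  — reduce
  I5: { [X → x F .] }  — reduce
  I6: { [A → a . X], [X → . x F] }  — shift
  I7: { [F → x . num] }  — shift
  I8: { [B → y . ( a] }  — shift
  I9: { [B → y ( . a] }  — shift
  I10: { [B → y ( a .] }  — reduce
  I11: { [F → x num .] }  — reduce
  I12: { [A → a X .] }  — reduce
  I13: { [B → A a . a] }  — shift
  I14: { [B → A a a .] }  — reduce

No state contains more than one complete item.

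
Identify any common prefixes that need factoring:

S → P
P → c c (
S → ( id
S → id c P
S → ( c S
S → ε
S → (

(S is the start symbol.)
Left-factoring is needed when two productions for the same non-terminal
share a common prefix on the right-hand side.

Productions for S:
  S → P
  S → ( id
  S → id c P
  S → ( c S
  S → ε
  S → (

Found common prefix '(' in productions for S

Answer: Yes, S has productions with common prefix '('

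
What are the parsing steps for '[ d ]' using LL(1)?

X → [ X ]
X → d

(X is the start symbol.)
LL(1) parsing maintains a stack (initially the start symbol over $) and the input. At each step: if the stack top is a terminal, match it against the current input token; if it is a non-terminal N, replace it with the RHS of M[N, lookahead] (the unique production whose predict set contains the lookahead).

Stack is shown with the top on the left.

Stack    Input    Action
------------------------
X $      [ d ] $  output X → [ X ]
[ X ] $  [ d ] $  match '['
X ] $    d ] $    output X → d
d ] $    d ] $    match 'd'
] $      ] $      match ']'
$        $        accept

The string is accepted.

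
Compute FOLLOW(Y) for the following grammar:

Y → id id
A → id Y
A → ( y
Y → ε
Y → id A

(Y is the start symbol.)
{ $ }

To compute FOLLOW(Y), find every occurrence of Y on a right-hand side N → α Y β: add FIRST(β) \ {ε}, and if β is empty or nullable also add FOLLOW(N). Iterate to a fixed point.

Y is the start symbol, so $ ∈ FOLLOW(Y).
In A → id Y: Y is at the end, add FOLLOW(A)

The FOLLOW sets referred to above (computed the same way, to a fixed point):
  FOLLOW(A) = { $ }

Taking the union: FOLLOW(Y) = { $ }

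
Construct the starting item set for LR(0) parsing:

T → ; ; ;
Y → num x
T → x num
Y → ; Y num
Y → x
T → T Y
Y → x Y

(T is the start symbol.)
First, augment the grammar with T' → T
I₀ = CLOSURE({ [T' → . T] }):
  [T' → . T] has the dot before T: add [T → . ; ; ;], [T → . x num], [T → . T Y]
No further items can be added.

I₀ = { [T → . ; ; ;], [T → . T Y], [T → . x num], [T' → . T] }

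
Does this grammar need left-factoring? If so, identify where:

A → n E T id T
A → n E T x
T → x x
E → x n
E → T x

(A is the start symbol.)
Left-factoring is needed when two productions for the same non-terminal
share a common prefix on the right-hand side.

Productions for A:
  A → n E T id T
  A → n E T x
Productions for E:
  E → x n
  E → T x

Found common prefix 'n E T' in productions for A

Answer: Yes, A has productions with common prefix 'n E T'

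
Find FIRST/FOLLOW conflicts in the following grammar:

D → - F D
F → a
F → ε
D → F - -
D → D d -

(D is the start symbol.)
A FIRST/FOLLOW conflict occurs when a non-terminal N has a nullable alternative N → β (β ⇒* ε) and another alternative N → α with FIRST(α) ∩ FOLLOW(N) ≠ ∅: on such a lookahead the parser cannot decide between expanding α and letting N vanish via β.

Nullable non-terminals: F.

F: nullable alternative(s) F → ε; FOLLOW(F) = { '-', 'a' }
  F → a: FIRST \ {ε} = { 'a' } — overlaps FOLLOW(F) on { 'a' }: CONFLICT
  F → ε: FIRST \ {ε} = { } — this is the only nullable alternative, skip

D has no nullable alternative, so no FIRST/FOLLOW check is needed there.

So the grammar has 1 FIRST/FOLLOW conflict (marked CONFLICT above).

Answer: Yes. F → a with FOLLOW(F) on { 'a' }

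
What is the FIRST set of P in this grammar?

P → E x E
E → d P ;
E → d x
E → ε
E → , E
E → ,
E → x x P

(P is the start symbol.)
FIRST sets of the other non-terminals involved (by the same procedure, iterated to a fixed point):
  FIRST(E) = { ',', 'd', 'x', ε }

From P → E x E:
  - E is a non-terminal: add FIRST(E) \ {ε} = { ',', 'd', 'x' }
    E is nullable, so continue to the next symbol
  - x is a terminal: add 'x' and stop

Collecting: FIRST(P) = { ',', 'd', 'x' }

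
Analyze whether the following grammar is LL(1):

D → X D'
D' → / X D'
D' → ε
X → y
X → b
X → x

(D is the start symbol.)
Yes, the grammar is LL(1).

A grammar is LL(1) if for each non-terminal N with multiple productions, the predict sets of those productions are pairwise disjoint, where PREDICT(N → α) = (FIRST(α) \ {ε}) ∪ (FOLLOW(N) if α ⇒* ε).

Relevant sets:
  FOLLOW(D') = { $ }

For D':
  PREDICT(D' → '/' X D') = { '/' }
  PREDICT(D' → ε) = { $ }
For X:
  PREDICT(X → y) = { 'y' }
  PREDICT(X → b) = { 'b' }
  PREDICT(X → x) = { 'x' }
D has a single production, so nothing to check there.

All predict sets are disjoint. The grammar IS LL(1).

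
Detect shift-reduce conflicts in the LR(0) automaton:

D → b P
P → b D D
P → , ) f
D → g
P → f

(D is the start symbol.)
A shift-reduce conflict occurs when an LR(0) state has both:
  - a complete (reduce) item [A → α .] (dot at the end), and
  - a shift item [B → β . c γ] (dot before a terminal).

Augment with D' → D and build the canonical LR(0) collection (I0 = CLOSURE({[D' → . D]}), then GOTO on every symbol after a dot until no new states appear). It has 12 states:
  I0: { [D → . b P], [D → . g], [D' → . D] }  — shift
  I1: { [D' → D .] }  — accept
  I2: { [D → b . P], [P → . , ) f], [P → . b D D], [P → . f] }  — shift
  I3: { [D → g .] }  — reduce
  I4: { [P → , . ) f] }  — shift
  I5: { [D → b P .] }  — reduce
  I6: { [D → . b P], [D → . g], [P → b . D D] }  — shift
  I7: { [P → f .] }  — reduce
  I8: { [D → . b P], [D → . g], [P → b D . D] }  — shift
  I9: { [P → b D D .] }  — reduce
  I10: { [P → , ) . f] }  — shift
  I11: { [P → , ) f .] }  — reduce

No state contains both a complete item and a shift item.

Answer: No shift-reduce conflicts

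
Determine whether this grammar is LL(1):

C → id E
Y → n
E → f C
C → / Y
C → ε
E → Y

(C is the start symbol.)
A grammar is LL(1) if for each non-terminal N with multiple productions, the predict sets of those productions are pairwise disjoint, where PREDICT(N → α) = (FIRST(α) \ {ε}) ∪ (FOLLOW(N) if α ⇒* ε).

Relevant sets:
  FIRST(Y) = { 'n' }
  FOLLOW(C) = { $ }

For C:
  PREDICT(C → id E) = { 'id' }
  PREDICT(C → '/' Y) = { '/' }
  PREDICT(C → ε) = { $ }
For E:
  PREDICT(E → f C) = { 'f' }
  PREDICT(E → Y) = { 'n' }
Y has a single production, so nothing to check there.

All predict sets are disjoint. The grammar IS LL(1).

Answer: Yes, the grammar is LL(1).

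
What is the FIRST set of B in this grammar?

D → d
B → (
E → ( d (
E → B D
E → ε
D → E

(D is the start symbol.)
{ '(' }

To compute FIRST(B), examine every production with B on the left-hand side, reading each right-hand side left to right until a non-nullable symbol is reached.

From B → (:
  - '(' is a terminal: add '(' and stop

Collecting: FIRST(B) = { '(' }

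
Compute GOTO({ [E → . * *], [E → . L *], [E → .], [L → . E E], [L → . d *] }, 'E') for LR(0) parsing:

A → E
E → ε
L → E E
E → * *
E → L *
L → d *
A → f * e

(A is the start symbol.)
{ [E → . * *], [E → . L *], [E → .], [L → . E E], [L → . d *], [L → E . E] }

GOTO(I, 'E') = CLOSURE({ [A → αX.β] : [A → α.Xβ] ∈ I, X = 'E' })

Items with dot before 'E', with the dot advanced:
  [L → . E E] → [L → E . E]
Closure of the advanced items:
  [L → E . E] has the dot before E: add [E → .], [E → . * *], [E → . L *]
  [E → . L *] has the dot before L: add [L → . E E], [L → . d *]

GOTO = { [E → . * *], [E → . L *], [E → .], [L → . E E], [L → . d *], [L → E . E] }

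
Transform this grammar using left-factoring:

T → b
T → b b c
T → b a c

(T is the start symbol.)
Left-factoring transforms A → αβ₁ | αβ₂ into A → αA' and A' → β₁ | β₂
(α is the longest common prefix among the alternatives). Repeat until
no nonterminal has two alternatives with a common prefix.

Round 1: T has alternatives sharing prefix 'b'. Introduce T': T → b T'
  Add: T' → ε
  Add: T' → b c
  Add: T' → a c

No remaining common prefixes — done.

Resulting grammar:
T → b T'
T' → ε
T' → b c
T' → a c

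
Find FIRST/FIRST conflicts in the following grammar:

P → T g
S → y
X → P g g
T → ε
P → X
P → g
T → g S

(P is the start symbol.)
FIRST sets of the non-terminals at (or reachable through a nullable prefix from) the front of some alternative:
  FIRST(T) = { 'g', ε }
  FIRST(X) = { 'g' }

Productions for P:
  P → T g: FIRST = { 'g' }
  P → X: FIRST = { 'g' }
  P → g: FIRST = { 'g' }
Productions for T:
  T → ε: FIRST = { ε }
  T → g S: FIRST = { 'g' }
S, X have only one production, so no FIRST/FIRST conflict is possible there.

Conflict for P: P → T g and P → X
  Overlap: { 'g' }
Conflict for P: P → T g and P → g
  Overlap: { 'g' }
Conflict for P: P → X and P → g
  Overlap: { 'g' }

Answer: Yes. P → T g / P → X on { 'g' }; P → T g / P → g on { 'g' }; P → X / P → g on { 'g' }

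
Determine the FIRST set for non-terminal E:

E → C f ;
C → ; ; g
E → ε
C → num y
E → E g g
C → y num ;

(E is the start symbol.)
{ ';', 'g', 'num', 'y', ε }

FIRST sets of the other non-terminals involved (by the same procedure, iterated to a fixed point):
  FIRST(C) = { ';', 'num', 'y' }

From E → C f ;:
  - C is a non-terminal: add FIRST(C) \ {ε} = { ';', 'num', 'y' }
    C is not nullable, so stop
From E → ε:
  - ε-production, so ε ∈ FIRST(E)
From E → E g g:
  - E is the symbol being defined: contributes nothing new
    E is nullable, so continue to the next symbol
  - g is a terminal: add 'g' and stop

Collecting: FIRST(E) = { ';', 'g', 'num', 'y', ε }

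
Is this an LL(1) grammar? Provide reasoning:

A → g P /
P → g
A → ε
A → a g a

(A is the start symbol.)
Relevant sets:
  FOLLOW(A) = { $ }

For A:
  PREDICT(A → g P '/') = { 'g' }
  PREDICT(A → ε) = { $ }
  PREDICT(A → a g a) = { 'a' }
P has a single production, so nothing to check there.

All predict sets are disjoint. The grammar IS LL(1).

Answer: Yes, the grammar is LL(1).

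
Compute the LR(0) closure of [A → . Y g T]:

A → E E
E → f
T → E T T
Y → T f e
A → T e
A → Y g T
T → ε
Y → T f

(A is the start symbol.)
{ [A → . Y g T], [E → . f], [T → . E T T], [T → .], [Y → . T f e], [Y → . T f] }

To compute CLOSURE, for each item [A → α.Bβ] where B is a non-terminal, add [B → .γ] for all productions B → γ; repeat for the newly added items until nothing changes.

Start with: [A → . Y g T]
  [A → . Y g T] has the dot before Y: add [Y → . T f e], [Y → . T f]
  [Y → . T f e] has the dot before T: add [T → . E T T], [T → .]
  [T → . E T T] has the dot before E: add [E → . f]
No further items can be added.

CLOSURE = { [A → . Y g T], [E → . f], [T → . E T T], [T → .], [Y → . T f e], [Y → . T f] }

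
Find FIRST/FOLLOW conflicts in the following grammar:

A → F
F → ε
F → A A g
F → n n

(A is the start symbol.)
A FIRST/FOLLOW conflict occurs when a non-terminal N has a nullable alternative N → β (β ⇒* ε) and another alternative N → α with FIRST(α) ∩ FOLLOW(N) ≠ ∅: on such a lookahead the parser cannot decide between expanding α and letting N vanish via β.

Nullable non-terminals: A, F.
FIRST sets used below: FIRST(A) = { 'g', 'n', ε }
A has a nullable alternative but only one production, so nothing to check.

F: nullable alternative(s) F → ε; FOLLOW(F) = { $, 'g', 'n' }
  F → ε: FIRST \ {ε} = { } — this is the only nullable alternative, skip
  F → A A g: FIRST \ {ε} = { 'g', 'n' } — overlaps FOLLOW(F) on { 'g', 'n' }: CONFLICT
  F → n n: FIRST \ {ε} = { 'n' } — overlaps FOLLOW(F) on { 'n' }: CONFLICT

So the grammar has 2 FIRST/FOLLOW conflicts (marked CONFLICT above).

Answer: Yes. F → A A g with FOLLOW(F) on { 'g', 'n' }; F → n n with FOLLOW(F) on { 'n' }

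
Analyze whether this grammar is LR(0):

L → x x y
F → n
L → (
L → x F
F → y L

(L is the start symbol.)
A grammar is LR(0) if no state in the canonical LR(0) collection has:
  - both a shift item (dot before a terminal) and a complete item (shift-reduce conflict), or
  - two or more complete items (reduce-reduce conflict; the accept item [L' → L .] counts as a complete item here).

Augment with L' → L and build the canonical LR(0) collection (I0 = CLOSURE({[L' → . L]}), then GOTO on every symbol after a dot until no new states appear). It has 10 states:
  I0: { [L → . (], [L → . x F], [L → . x x y], [L' → . L] }  — shift
  I1: { [L → ( .] }  — reduce
  I2: { [L' → L .] }  — accept
  I3: { [F → . n], [F → . y L], [L → x . F], [L → x . x y] }  — shift
  I4: { [L → x F .] }  — reduce
  I5: { [F → n .] }  — reduce
  I6: { [L → x x . y] }  — shift
  I7: { [F → y . L], [L → . (], [L → . x F], [L → . x x y] }  — shift
  I8: { [F → y L .] }  — reduce
  I9: { [L → x x y .] }  — reduce

Every state is either a pure shift/goto state or contains exactly one complete item and nothing to shift — no conflicts. The grammar is LR(0).

Answer: Yes, the grammar is LR(0)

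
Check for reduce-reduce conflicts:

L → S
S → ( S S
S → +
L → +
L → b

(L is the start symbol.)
A reduce-reduce conflict occurs when an LR(0) state has two complete items [A → α .] and [B → β .] — both call for a reduction, and with no lookahead the parser cannot choose between them.

Augment with L' → L and build the canonical LR(0) collection (I0 = CLOSURE({[L' → . L]}), then GOTO on every symbol after a dot until no new states appear). It has 9 states:
  I0: { [L → . +], [L → . S], [L → . b], [L' → . L], [S → . ( S S], [S → . +] }  — shift
  I1: { [S → ( . S S], [S → . ( S S], [S → . +] }  — shift
  I2: { [L → + .], [S → + .] }  — 2 reduces
  I3: { [L' → L .] }  — accept
  I4: { [L → S .] }  — reduce
  I5: { [L → b .] }  — reduce
  I6: { [S → + .] }  — reduce
  I7: { [S → ( S . S], [S → . ( S S], [S → . +] }  — shift
  I8: { [S → ( S S .] }  — reduce

I2 contains complete items [L → + .], [S → + .] — reduce-reduce conflict.

Answer: Yes — I2: [L → + .] vs [S → + .]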